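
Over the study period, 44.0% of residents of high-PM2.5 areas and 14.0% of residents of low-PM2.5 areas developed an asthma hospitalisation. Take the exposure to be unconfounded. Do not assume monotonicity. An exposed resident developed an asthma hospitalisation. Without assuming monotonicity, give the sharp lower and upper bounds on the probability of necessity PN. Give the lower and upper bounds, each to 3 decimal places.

p₁ = 0.44, p₀ = 0.14.
Under exogeneity alone the bounds on PN are max{0,(p₁−p₀)/p₁} ≤ PN ≤ min{1,(1−p₀)/p₁}.
  lower = (p₁ − p₀)/p₁ = 0.3 / 0.44 ≈ 0.6818
  upper = min{1, (1 − p₀)/p₁} = 0.86 / 0.44 ≈ 1.9545 → capped at 1

0.682 ≤ PN ≤ 1.000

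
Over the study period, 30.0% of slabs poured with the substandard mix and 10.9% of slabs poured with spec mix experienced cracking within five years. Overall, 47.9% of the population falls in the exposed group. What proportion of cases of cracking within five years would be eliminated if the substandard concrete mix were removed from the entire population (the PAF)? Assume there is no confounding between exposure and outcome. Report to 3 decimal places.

p₁ = 0.3, p₀ = 0.109.
Overall risk P(Y=1) = π·p₁ + (1−π)·p₀ = 0.479×0.3 + 0.521×0.109 = 0.20049.
Under exogeneity, PAF = [P(Y=1) − p₀] / P(Y=1).
PAF = (0.20049 − 0.109) / 0.20049 ≈ 0.4563

PAF ≈ 0.456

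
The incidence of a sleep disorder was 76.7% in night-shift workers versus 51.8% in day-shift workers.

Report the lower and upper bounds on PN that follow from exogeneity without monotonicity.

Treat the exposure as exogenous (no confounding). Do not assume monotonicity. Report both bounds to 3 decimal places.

0.325 ≤ PN ≤ 0.628

p₁ = 0.767, p₀ = 0.518.
Under exogeneity alone the bounds on PN are max{0,(p₁−p₀)/p₁} ≤ PN ≤ min{1,(1−p₀)/p₁}.
  lower = (p₁ − p₀)/p₁ = 0.249 / 0.767 ≈ 0.3246
  upper = min{1, (1 − p₀)/p₁} = 0.482 / 0.767 ≈ 0.6284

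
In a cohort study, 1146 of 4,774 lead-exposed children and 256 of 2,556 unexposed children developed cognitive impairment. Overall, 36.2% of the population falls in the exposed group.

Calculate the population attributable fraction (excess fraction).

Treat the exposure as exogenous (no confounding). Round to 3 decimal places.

PAF ≈ 0.336

p₁ = P(outcome | exposed) = 1146/4774 = 0.24005
p₀ = P(outcome | unexposed) = 256/2556 = 0.10016
Overall risk P(Y=1) = π·p₁ + (1−π)·p₀ = 0.362×0.24005 + 0.638×0.10016 = 0.1508.
Under exogeneity, PAF = [P(Y=1) − p₀] / P(Y=1).
PAF = (0.1508 − 0.10016) / 0.1508 ≈ 0.3358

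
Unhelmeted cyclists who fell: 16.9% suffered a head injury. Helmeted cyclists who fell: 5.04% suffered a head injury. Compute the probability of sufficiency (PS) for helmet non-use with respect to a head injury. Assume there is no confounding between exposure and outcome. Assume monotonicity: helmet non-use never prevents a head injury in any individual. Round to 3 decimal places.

p₁ = 0.169, p₀ = 0.0504.
Under exogeneity and monotonicity, PS = (p₁ − p₀) / (1 − p₀).
PS = (0.169 − 0.0504) / (1 − 0.0504) = 0.1186 / 0.9496 ≈ 0.1249

PS ≈ 0.125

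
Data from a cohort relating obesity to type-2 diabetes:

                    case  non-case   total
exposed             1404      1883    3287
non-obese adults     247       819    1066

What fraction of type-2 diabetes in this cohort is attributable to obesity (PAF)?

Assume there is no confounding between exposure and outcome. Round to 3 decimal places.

PAF ≈ 0.389

p₁ = P(outcome | exposed) = 1404/3287 = 0.42714
p₀ = P(outcome | unexposed) = 247/1066 = 0.23171
Exposure prevalence π = 3287/4353 = 0.75511; overall risk P(Y=1) = 0.37928.
Under exogeneity, PAF = [P(Y=1) − p₀]/P(Y=1).
PAF = (0.37928 − 0.23171) / 0.37928 ≈ 0.3891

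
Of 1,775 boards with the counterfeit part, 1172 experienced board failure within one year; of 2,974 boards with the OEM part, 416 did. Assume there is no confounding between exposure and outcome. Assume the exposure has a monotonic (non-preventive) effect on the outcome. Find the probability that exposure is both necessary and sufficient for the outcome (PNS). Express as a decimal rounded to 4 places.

p₁ = P(outcome | exposed) = 1172/1775 = 0.66028
p₀ = P(outcome | unexposed) = 416/2974 = 0.13988
Under exogeneity and monotonicity, PNS = p₁ − p₀.
PNS = 0.66028 − 0.13988 = 0.5204

PNS ≈ 0.5204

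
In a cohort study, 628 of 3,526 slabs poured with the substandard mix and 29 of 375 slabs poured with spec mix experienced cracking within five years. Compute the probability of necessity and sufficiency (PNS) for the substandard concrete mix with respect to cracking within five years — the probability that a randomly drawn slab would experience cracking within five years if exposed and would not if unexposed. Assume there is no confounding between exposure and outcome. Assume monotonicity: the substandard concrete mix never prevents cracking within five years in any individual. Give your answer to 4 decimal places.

PNS ≈ 0.1008

p₁ = P(outcome | exposed) = 628/3526 = 0.17811
p₀ = P(outcome | unexposed) = 29/375 = 0.077333
Under exogeneity and monotonicity, PNS = p₁ − p₀.
PNS = 0.17811 − 0.077333 = 0.10077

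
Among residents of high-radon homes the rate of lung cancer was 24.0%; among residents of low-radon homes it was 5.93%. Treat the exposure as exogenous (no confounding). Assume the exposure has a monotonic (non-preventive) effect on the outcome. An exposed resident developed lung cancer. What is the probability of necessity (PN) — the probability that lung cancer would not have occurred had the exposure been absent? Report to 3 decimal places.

PN ≈ 0.753

p₁ = 0.24, p₀ = 0.0593.
Under exogeneity and monotonicity, PN = (p₁ − p₀) / p₁.
PN = (0.24 − 0.0593) / 0.24 = 0.1807 / 0.24 ≈ 0.7529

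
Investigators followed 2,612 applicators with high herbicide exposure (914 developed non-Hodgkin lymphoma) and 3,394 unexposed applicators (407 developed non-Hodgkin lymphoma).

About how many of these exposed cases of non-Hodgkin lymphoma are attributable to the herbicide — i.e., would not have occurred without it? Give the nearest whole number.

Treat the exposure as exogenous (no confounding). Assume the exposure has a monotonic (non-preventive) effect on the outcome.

about 601 cases

p₁ = P(outcome | exposed) = 914/2612 = 0.34992
p₀ = P(outcome | unexposed) = 407/3394 = 0.11992
PN = (p₁ − p₀)/p₁ = (0.34992 − 0.11992) / 0.34992 ≈ 0.65730.
Attributable cases ≈ PN × (exposed cases) = 0.65730 × 914 ≈ 600.78.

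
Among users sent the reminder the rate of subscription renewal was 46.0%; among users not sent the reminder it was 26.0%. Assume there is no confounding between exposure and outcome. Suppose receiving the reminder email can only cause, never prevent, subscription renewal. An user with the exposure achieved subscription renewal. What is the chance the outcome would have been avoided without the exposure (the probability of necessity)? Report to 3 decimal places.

PN ≈ 0.435

p₁ = 0.46, p₀ = 0.26.
Under exogeneity and monotonicity, PN = (p₁ − p₀) / p₁.
PN = (0.46 − 0.26) / 0.46 = 0.2 / 0.46 ≈ 0.4348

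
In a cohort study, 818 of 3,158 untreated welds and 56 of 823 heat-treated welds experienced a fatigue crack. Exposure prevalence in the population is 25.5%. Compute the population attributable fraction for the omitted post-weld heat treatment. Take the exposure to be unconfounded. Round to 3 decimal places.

p₁ = P(outcome | exposed) = 818/3158 = 0.25902
p₀ = P(outcome | unexposed) = 56/823 = 0.068044
Overall risk P(Y=1) = π·p₁ + (1−π)·p₀ = 0.255×0.25902 + 0.745×0.068044 = 0.11674.
Under exogeneity, PAF = [P(Y=1) − p₀] / P(Y=1).
PAF = (0.11674 − 0.068044) / 0.11674 ≈ 0.4172

PAF ≈ 0.417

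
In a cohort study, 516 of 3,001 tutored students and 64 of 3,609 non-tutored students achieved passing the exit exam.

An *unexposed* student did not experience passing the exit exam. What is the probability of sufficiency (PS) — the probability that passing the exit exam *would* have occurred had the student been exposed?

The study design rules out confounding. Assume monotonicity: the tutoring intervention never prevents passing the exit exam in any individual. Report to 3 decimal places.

p₁ = P(outcome | exposed) = 516/3001 = 0.17194
p₀ = P(outcome | unexposed) = 64/3609 = 0.017733
Under exogeneity and monotonicity, PS = (p₁ − p₀) / (1 − p₀).
PS = (0.17194 − 0.017733) / (1 − 0.017733) = 0.15421 / 0.98227 ≈ 0.1570

PS ≈ 0.157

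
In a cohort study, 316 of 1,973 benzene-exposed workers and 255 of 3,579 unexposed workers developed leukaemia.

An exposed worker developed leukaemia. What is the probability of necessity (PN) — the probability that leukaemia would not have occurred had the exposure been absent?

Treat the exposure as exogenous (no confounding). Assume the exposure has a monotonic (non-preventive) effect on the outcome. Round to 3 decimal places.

p₁ = P(outcome | exposed) = 316/1973 = 0.16016
p₀ = P(outcome | unexposed) = 255/3579 = 0.071249
Under exogeneity and monotonicity, PN = (p₁ − p₀) / p₁.
PN = (0.16016 − 0.071249) / 0.16016 = 0.088913 / 0.16016 ≈ 0.5551

PN ≈ 0.555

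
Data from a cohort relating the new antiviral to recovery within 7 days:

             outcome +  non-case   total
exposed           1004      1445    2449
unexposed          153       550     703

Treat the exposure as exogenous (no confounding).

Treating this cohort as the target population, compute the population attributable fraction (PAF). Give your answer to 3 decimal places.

PAF ≈ 0.407

p₁ = P(outcome | exposed) = 1004/2449 = 0.40996
p₀ = P(outcome | unexposed) = 153/703 = 0.21764
Exposure prevalence π = 2449/3152 = 0.77697; overall risk P(Y=1) = 0.36707.
Under exogeneity, PAF = [P(Y=1) − p₀]/P(Y=1).
PAF = (0.36707 − 0.21764) / 0.36707 ≈ 0.4071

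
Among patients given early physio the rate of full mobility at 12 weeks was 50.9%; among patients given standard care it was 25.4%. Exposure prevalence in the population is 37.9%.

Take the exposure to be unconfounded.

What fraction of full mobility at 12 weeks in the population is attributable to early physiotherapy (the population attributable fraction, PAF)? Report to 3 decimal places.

p₁ = 0.509, p₀ = 0.254.
Overall risk P(Y=1) = π·p₁ + (1−π)·p₀ = 0.379×0.509 + 0.621×0.254 = 0.35064.
Under exogeneity, PAF = [P(Y=1) − p₀] / P(Y=1).
PAF = (0.35064 − 0.254) / 0.35064 ≈ 0.2756

PAF ≈ 0.276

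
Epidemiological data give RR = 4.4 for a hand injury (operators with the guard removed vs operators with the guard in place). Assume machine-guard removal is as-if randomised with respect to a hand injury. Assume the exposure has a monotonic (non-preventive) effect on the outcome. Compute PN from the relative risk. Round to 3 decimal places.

PN ≈ 0.773

Under exogeneity and monotonicity, PN = (RR − 1) / RR = 1 − 1/RR.
PN = (4.4 − 1) / 4.4 = 3.4 / 4.4 ≈ 0.7727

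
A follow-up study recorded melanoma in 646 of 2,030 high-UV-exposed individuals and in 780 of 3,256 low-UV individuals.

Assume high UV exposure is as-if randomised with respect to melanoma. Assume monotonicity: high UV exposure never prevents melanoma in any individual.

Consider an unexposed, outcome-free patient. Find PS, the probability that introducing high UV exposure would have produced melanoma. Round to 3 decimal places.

PS ≈ 0.103

p₁ = P(outcome | exposed) = 646/2030 = 0.31823
p₀ = P(outcome | unexposed) = 780/3256 = 0.23956
Under exogeneity and monotonicity, PS = (p₁ − p₀) / (1 − p₀).
PS = (0.31823 − 0.23956) / (1 − 0.23956) = 0.078669 / 0.76044 ≈ 0.1035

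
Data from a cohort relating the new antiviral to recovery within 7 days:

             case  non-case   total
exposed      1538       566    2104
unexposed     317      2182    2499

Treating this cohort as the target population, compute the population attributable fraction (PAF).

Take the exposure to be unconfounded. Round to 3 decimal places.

p₁ = P(outcome | exposed) = 1538/2104 = 0.73099
p₀ = P(outcome | unexposed) = 317/2499 = 0.12685
Exposure prevalence π = 2104/4603 = 0.45709; overall risk P(Y=1) = 0.403.
Under exogeneity, PAF = [P(Y=1) − p₀]/P(Y=1).
PAF = (0.403 − 0.12685) / 0.403 ≈ 0.6852

PAF ≈ 0.685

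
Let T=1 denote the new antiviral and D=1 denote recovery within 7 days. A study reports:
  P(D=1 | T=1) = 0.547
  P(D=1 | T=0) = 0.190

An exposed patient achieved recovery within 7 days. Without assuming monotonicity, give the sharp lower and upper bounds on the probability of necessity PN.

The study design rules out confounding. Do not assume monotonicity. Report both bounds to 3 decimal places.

0.653 ≤ PN ≤ 1.000

Let p₁ = 0.547, p₀ = 0.19.
Under exogeneity alone the bounds on PN are max{0,(p₁−p₀)/p₁} ≤ PN ≤ min{1,(1−p₀)/p₁}.
  lower = (p₁ − p₀)/p₁ = 0.357 / 0.547 ≈ 0.6527
  upper = min{1, (1 − p₀)/p₁} = 0.81 / 0.547 ≈ 1.4808 → capped at 1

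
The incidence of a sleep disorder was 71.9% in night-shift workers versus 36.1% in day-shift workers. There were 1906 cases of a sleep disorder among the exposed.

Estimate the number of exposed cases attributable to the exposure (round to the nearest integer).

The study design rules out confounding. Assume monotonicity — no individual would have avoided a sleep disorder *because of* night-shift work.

p₁ = 0.719, p₀ = 0.361.
PN = (p₁ − p₀)/p₁ = (0.719 − 0.361) / 0.719 ≈ 0.49791.
Attributable cases ≈ PN × (exposed cases) = 0.49791 × 1906 ≈ 949.02.

about 949 cases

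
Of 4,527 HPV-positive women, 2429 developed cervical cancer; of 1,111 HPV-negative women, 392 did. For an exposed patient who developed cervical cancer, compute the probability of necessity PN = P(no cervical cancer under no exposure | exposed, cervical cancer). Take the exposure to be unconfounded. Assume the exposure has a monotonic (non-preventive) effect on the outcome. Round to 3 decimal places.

p₁ = P(outcome | exposed) = 2429/4527 = 0.53656
p₀ = P(outcome | unexposed) = 392/1111 = 0.35284
Under exogeneity and monotonicity, PN = (p₁ − p₀) / p₁.
PN = (0.53656 − 0.35284) / 0.53656 = 0.18372 / 0.53656 ≈ 0.3424

PN ≈ 0.342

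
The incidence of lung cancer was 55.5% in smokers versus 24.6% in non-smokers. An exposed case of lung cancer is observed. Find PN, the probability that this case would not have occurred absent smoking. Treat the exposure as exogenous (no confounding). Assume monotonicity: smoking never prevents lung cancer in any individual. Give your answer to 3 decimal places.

PN ≈ 0.557

p₁ = 0.555, p₀ = 0.246.
Under exogeneity and monotonicity, PN = (p₁ − p₀) / p₁.
PN = (0.555 − 0.246) / 0.555 = 0.309 / 0.555 ≈ 0.5568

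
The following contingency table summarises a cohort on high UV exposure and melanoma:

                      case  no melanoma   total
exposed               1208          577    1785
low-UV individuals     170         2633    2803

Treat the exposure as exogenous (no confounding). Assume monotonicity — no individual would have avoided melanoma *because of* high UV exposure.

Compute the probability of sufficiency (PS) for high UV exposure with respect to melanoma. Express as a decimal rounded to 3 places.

p₁ = P(outcome | exposed) = 1208/1785 = 0.67675
p₀ = P(outcome | unexposed) = 170/2803 = 0.060649
Under exogeneity and monotonicity, PS = (p₁ − p₀)/(1 − p₀).
PS = (0.67675 − 0.060649) / 0.93935 ≈ 0.6559

PS ≈ 0.656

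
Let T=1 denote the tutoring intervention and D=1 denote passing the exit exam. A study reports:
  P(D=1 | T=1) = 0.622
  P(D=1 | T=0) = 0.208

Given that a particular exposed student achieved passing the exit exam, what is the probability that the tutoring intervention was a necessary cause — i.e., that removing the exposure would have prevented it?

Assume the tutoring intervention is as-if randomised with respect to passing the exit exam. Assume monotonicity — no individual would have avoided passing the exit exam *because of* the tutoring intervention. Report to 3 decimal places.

PN ≈ 0.666

Let p₁ = 0.622, p₀ = 0.208.
Under exogeneity and monotonicity, PN = (p₁ − p₀) / p₁.
PN = (0.622 − 0.208) / 0.622 = 0.414 / 0.622 ≈ 0.6656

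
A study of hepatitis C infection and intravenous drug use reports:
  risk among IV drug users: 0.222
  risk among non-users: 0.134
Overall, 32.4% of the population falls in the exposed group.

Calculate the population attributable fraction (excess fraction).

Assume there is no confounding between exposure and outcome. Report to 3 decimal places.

PAF ≈ 0.175

Let p₁ = 0.222, p₀ = 0.134.
Overall risk P(Y=1) = π·p₁ + (1−π)·p₀ = 0.324×0.222 + 0.676×0.134 = 0.16251.
Under exogeneity, PAF = [P(Y=1) − p₀] / P(Y=1).
PAF = (0.16251 − 0.134) / 0.16251 ≈ 0.1754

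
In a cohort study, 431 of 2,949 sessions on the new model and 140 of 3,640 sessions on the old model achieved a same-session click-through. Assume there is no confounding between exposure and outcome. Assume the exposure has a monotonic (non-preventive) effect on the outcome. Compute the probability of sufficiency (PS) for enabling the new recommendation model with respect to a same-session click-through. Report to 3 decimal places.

PS ≈ 0.112

p₁ = P(outcome | exposed) = 431/2949 = 0.14615
p₀ = P(outcome | unexposed) = 140/3640 = 0.038462
Under exogeneity and monotonicity, PS = (p₁ − p₀) / (1 − p₀).
PS = (0.14615 − 0.038462) / (1 − 0.038462) = 0.10769 / 0.96154 ≈ 0.1120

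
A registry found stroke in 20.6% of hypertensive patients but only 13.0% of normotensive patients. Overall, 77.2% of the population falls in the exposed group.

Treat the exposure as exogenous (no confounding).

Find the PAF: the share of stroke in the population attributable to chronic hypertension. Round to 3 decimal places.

p₁ = 0.206, p₀ = 0.13.
Overall risk P(Y=1) = π·p₁ + (1−π)·p₀ = 0.772×0.206 + 0.228×0.13 = 0.18867.
Under exogeneity, PAF = [P(Y=1) − p₀] / P(Y=1).
PAF = (0.18867 − 0.13) / 0.18867 ≈ 0.3110

PAF ≈ 0.311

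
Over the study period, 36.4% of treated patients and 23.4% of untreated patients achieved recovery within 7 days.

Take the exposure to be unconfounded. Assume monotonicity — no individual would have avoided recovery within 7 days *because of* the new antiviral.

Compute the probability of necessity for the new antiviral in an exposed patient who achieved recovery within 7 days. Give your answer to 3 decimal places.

p₁ = 0.364, p₀ = 0.234.
Under exogeneity and monotonicity, PN = (p₁ − p₀) / p₁.
PN = (0.364 − 0.234) / 0.364 = 0.13 / 0.364 ≈ 0.3571

PN ≈ 0.357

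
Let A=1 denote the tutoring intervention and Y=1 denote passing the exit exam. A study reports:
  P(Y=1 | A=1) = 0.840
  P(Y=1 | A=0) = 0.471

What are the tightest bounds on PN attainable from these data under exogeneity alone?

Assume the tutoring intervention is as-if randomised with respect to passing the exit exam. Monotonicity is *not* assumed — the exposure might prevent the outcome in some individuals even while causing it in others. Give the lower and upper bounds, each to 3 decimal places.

Let p₁ = 0.84, p₀ = 0.471.
Under exogeneity alone the bounds on PN are max{0,(p₁−p₀)/p₁} ≤ PN ≤ min{1,(1−p₀)/p₁}.
  lower = (p₁ − p₀)/p₁ = 0.369 / 0.84 ≈ 0.4393
  upper = min{1, (1 − p₀)/p₁} = 0.529 / 0.84 ≈ 0.6298

0.439 ≤ PN ≤ 0.630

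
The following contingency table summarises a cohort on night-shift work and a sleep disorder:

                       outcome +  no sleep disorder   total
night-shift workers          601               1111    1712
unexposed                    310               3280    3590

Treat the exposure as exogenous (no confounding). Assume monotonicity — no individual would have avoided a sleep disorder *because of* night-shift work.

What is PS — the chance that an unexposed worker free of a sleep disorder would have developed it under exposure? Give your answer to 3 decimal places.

p₁ = P(outcome | exposed) = 601/1712 = 0.35105
p₀ = P(outcome | unexposed) = 310/3590 = 0.086351
Under exogeneity and monotonicity, PS = (p₁ − p₀)/(1 − p₀).
PS = (0.35105 − 0.086351) / 0.91365 ≈ 0.2897

PS ≈ 0.290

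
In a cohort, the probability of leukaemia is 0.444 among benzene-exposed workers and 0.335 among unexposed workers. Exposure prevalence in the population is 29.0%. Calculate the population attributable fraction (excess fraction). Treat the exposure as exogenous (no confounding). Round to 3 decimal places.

Let p₁ = 0.444, p₀ = 0.335.
Overall risk P(Y=1) = π·p₁ + (1−π)·p₀ = 0.29×0.444 + 0.71×0.335 = 0.36661.
Under exogeneity, PAF = [P(Y=1) − p₀] / P(Y=1).
PAF = (0.36661 − 0.335) / 0.36661 ≈ 0.0862

PAF ≈ 0.086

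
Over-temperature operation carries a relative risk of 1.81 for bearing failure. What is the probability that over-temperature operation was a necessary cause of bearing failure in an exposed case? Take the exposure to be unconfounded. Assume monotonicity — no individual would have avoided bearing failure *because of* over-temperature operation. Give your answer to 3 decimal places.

PN ≈ 0.448

Under exogeneity and monotonicity, PN = (RR − 1) / RR = 1 − 1/RR.
PN = (1.81 − 1) / 1.81 = 0.81 / 1.81 ≈ 0.4475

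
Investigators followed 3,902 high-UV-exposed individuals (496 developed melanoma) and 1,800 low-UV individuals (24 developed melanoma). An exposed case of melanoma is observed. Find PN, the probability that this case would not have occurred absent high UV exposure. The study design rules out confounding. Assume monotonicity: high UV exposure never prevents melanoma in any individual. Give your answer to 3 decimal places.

PN ≈ 0.895

p₁ = P(outcome | exposed) = 496/3902 = 0.12711
p₀ = P(outcome | unexposed) = 24/1800 = 0.013333
Under exogeneity and monotonicity, PN = (p₁ − p₀) / p₁.
PN = (0.12711 − 0.013333) / 0.12711 = 0.11378 / 0.12711 ≈ 0.8951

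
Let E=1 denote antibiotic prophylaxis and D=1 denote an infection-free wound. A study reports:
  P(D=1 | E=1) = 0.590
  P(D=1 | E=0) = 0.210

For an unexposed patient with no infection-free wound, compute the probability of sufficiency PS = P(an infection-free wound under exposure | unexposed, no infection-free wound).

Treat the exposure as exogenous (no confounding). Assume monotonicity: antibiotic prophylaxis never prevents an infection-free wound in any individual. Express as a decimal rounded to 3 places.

Let p₁ = 0.59, p₀ = 0.21.
Under exogeneity and monotonicity, PS = (p₁ − p₀) / (1 − p₀).
PS = (0.59 − 0.21) / (1 − 0.21) = 0.38 / 0.79 ≈ 0.4810

PS ≈ 0.481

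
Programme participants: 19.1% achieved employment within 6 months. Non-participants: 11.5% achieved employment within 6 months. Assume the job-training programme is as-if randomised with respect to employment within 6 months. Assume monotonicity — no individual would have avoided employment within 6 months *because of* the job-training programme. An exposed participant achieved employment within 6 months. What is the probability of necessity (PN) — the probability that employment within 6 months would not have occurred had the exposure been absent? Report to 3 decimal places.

p₁ = 0.191, p₀ = 0.115.
Under exogeneity and monotonicity, PN = (p₁ − p₀) / p₁.
PN = (0.191 − 0.115) / 0.191 = 0.076 / 0.191 ≈ 0.3979

PN ≈ 0.398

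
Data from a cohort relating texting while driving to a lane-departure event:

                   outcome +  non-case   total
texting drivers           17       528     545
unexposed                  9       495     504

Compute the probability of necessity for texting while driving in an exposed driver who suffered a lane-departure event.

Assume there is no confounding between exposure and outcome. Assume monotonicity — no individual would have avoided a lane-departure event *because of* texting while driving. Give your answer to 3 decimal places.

PN ≈ 0.428

p₁ = P(outcome | exposed) = 17/545 = 0.031193
p₀ = P(outcome | unexposed) = 9/504 = 0.017857
Under exogeneity and monotonicity, PN = (p₁ − p₀) / p₁.
PN = (0.031193 − 0.017857) / 0.031193 = 0.013336 / 0.031193 ≈ 0.4275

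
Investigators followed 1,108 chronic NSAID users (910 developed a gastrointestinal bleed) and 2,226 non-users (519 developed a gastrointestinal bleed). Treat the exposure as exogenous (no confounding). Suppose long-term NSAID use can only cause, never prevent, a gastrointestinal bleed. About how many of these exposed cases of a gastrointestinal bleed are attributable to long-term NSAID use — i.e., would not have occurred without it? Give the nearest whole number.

about 652 cases

p₁ = P(outcome | exposed) = 910/1108 = 0.8213
p₀ = P(outcome | unexposed) = 519/2226 = 0.23315
PN = (p₁ − p₀)/p₁ = (0.8213 − 0.23315) / 0.8213 ≈ 0.71612.
Attributable cases ≈ PN × (exposed cases) = 0.71612 × 910 ≈ 651.67.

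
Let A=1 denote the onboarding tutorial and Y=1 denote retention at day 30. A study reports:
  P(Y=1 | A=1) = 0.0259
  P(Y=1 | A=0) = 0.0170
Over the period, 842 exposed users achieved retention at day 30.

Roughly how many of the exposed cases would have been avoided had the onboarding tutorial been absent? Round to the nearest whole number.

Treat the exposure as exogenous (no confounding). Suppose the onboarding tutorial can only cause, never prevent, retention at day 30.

Let p₁ = 0.0259, p₀ = 0.017.
PN = (p₁ − p₀)/p₁ = (0.0259 − 0.017) / 0.0259 ≈ 0.34363.
Attributable cases ≈ PN × (exposed cases) = 0.34363 × 842 ≈ 289.34.

about 289 cases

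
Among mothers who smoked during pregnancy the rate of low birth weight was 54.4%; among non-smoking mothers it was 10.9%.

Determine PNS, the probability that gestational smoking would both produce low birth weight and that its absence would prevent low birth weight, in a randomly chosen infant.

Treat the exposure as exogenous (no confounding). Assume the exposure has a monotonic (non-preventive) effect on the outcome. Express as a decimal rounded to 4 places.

p₁ = 0.544, p₀ = 0.109.
Under exogeneity and monotonicity, PNS = p₁ − p₀.
PNS = 0.544 − 0.109 = 0.435

PNS ≈ 0.4350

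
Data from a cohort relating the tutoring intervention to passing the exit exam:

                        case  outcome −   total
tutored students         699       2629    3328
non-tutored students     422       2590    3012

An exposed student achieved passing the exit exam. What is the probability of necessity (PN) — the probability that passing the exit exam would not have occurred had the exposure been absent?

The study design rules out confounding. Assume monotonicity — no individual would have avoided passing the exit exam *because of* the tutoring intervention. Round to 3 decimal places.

p₁ = P(outcome | exposed) = 699/3328 = 0.21004
p₀ = P(outcome | unexposed) = 422/3012 = 0.14011
Under exogeneity and monotonicity, PN = (p₁ − p₀)/p₁.
PN = (0.21004 − 0.14011) / 0.21004 ≈ 0.3329

PN ≈ 0.333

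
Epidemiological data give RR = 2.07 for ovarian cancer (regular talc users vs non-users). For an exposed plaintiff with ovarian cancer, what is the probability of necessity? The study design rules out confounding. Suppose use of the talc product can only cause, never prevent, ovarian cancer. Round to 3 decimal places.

Under exogeneity and monotonicity, PN = (RR − 1) / RR = 1 − 1/RR.
PN = (2.07 − 1) / 2.07 = 1.07 / 2.07 ≈ 0.5169

PN ≈ 0.517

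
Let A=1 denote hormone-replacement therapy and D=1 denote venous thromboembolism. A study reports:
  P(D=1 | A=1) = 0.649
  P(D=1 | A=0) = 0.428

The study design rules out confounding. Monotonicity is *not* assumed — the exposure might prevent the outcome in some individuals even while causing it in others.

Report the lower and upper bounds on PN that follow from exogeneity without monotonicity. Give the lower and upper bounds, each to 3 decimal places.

0.341 ≤ PN ≤ 0.881

Let p₁ = 0.649, p₀ = 0.428.
Under exogeneity alone the bounds on PN are max{0,(p₁−p₀)/p₁} ≤ PN ≤ min{1,(1−p₀)/p₁}.
  lower = (p₁ − p₀)/p₁ = 0.221 / 0.649 ≈ 0.3405
  upper = min{1, (1 − p₀)/p₁} = 0.572 / 0.649 ≈ 0.8814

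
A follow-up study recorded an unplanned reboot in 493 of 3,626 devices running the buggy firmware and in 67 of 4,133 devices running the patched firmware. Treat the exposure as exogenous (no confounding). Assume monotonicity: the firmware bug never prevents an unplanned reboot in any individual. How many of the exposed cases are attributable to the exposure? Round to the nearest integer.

about 434 cases

p₁ = P(outcome | exposed) = 493/3626 = 0.13596
p₀ = P(outcome | unexposed) = 67/4133 = 0.016211
PN = (p₁ − p₀)/p₁ = (0.13596 − 0.016211) / 0.13596 ≈ 0.88077.
Attributable cases ≈ PN × (exposed cases) = 0.88077 × 493 ≈ 434.22.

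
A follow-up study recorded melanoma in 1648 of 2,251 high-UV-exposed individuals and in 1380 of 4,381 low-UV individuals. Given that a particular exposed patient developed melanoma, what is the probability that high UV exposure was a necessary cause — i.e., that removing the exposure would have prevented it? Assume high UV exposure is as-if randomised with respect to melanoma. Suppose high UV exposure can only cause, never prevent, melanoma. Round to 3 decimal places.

p₁ = P(outcome | exposed) = 1648/2251 = 0.73212
p₀ = P(outcome | unexposed) = 1380/4381 = 0.315
Under exogeneity and monotonicity, PN = (p₁ − p₀) / p₁.
PN = (0.73212 − 0.315) / 0.73212 = 0.41712 / 0.73212 ≈ 0.5697

PN ≈ 0.570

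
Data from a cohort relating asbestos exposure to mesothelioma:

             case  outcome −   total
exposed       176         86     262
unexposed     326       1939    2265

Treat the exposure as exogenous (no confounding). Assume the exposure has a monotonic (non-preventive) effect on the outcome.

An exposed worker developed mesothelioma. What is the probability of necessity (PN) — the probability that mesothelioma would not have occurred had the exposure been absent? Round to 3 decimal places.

PN ≈ 0.786

p₁ = P(outcome | exposed) = 176/262 = 0.67176
p₀ = P(outcome | unexposed) = 326/2265 = 0.14393
Under exogeneity and monotonicity, PN = (p₁ − p₀) / p₁.
PN = (0.67176 − 0.14393) / 0.67176 = 0.52783 / 0.67176 ≈ 0.7857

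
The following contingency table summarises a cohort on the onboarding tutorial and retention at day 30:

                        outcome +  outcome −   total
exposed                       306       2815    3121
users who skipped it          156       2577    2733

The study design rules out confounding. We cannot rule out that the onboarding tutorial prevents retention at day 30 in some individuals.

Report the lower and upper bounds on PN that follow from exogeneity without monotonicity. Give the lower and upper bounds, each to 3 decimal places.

0.418 ≤ PN ≤ 1.000

p₁ = P(outcome | exposed) = 306/3121 = 0.098045
p₀ = P(outcome | unexposed) = 156/2733 = 0.05708
Under exogeneity alone the bounds on PN are max{0,(p₁−p₀)/p₁} ≤ PN ≤ min{1,(1−p₀)/p₁}.
  lower = (p₁ − p₀)/p₁ = 0.040965 / 0.098045 ≈ 0.4178
  upper = min{1, (1 − p₀)/p₁} = 0.94292 / 0.098045 ≈ 9.6172 → capped at 1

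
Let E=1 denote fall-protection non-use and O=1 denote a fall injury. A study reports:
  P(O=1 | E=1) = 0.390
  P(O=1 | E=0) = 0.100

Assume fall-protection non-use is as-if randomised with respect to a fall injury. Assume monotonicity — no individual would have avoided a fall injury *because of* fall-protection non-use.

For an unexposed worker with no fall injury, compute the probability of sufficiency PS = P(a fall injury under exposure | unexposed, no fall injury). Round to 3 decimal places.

PS ≈ 0.322

Let p₁ = 0.39, p₀ = 0.1.
Under exogeneity and monotonicity, PS = (p₁ − p₀) / (1 − p₀).
PS = (0.39 − 0.1) / (1 − 0.1) = 0.29 / 0.9 ≈ 0.3222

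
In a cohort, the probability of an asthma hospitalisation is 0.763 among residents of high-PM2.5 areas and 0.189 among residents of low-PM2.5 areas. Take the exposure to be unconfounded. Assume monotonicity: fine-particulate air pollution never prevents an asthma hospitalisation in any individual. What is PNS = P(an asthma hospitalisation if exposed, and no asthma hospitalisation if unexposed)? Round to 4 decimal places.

PNS ≈ 0.5740

Let p₁ = 0.763, p₀ = 0.189.
Under exogeneity and monotonicity, PNS = p₁ − p₀.
PNS = 0.763 − 0.189 = 0.574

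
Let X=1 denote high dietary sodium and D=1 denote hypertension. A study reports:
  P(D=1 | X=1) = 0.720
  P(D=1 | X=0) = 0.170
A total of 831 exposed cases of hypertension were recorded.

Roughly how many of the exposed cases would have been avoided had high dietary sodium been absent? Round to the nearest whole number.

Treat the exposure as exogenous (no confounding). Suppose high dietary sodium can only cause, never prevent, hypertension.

about 635 cases

Let p₁ = 0.72, p₀ = 0.17.
PN = (p₁ − p₀)/p₁ = (0.72 − 0.17) / 0.72 ≈ 0.76389.
Attributable cases ≈ PN × (exposed cases) = 0.76389 × 831 ≈ 634.79.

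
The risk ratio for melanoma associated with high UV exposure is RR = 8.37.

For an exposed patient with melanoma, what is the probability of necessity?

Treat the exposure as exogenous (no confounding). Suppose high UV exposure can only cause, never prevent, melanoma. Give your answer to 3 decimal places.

PN ≈ 0.881

Under exogeneity and monotonicity, PN = (RR − 1) / RR = 1 − 1/RR.
PN = (8.37 − 1) / 8.37 = 7.37 / 8.37 ≈ 0.8805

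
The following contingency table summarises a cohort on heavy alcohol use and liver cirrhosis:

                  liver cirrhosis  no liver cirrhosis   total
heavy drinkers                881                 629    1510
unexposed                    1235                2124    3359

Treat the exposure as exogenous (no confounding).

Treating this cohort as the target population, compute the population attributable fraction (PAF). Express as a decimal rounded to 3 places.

PAF ≈ 0.154

p₁ = P(outcome | exposed) = 881/1510 = 0.58344
p₀ = P(outcome | unexposed) = 1235/3359 = 0.36767
Exposure prevalence π = 1510/4869 = 0.31013; overall risk P(Y=1) = 0.43459.
Under exogeneity, PAF = [P(Y=1) − p₀]/P(Y=1).
PAF = (0.43459 − 0.36767) / 0.43459 ≈ 0.1540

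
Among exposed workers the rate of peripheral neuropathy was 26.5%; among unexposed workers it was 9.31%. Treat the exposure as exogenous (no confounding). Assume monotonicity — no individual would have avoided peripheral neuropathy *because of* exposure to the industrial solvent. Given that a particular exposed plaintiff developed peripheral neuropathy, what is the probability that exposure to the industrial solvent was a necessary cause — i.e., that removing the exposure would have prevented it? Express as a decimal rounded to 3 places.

p₁ = 0.265, p₀ = 0.0931.
Under exogeneity and monotonicity, PN = (p₁ − p₀) / p₁.
PN = (0.265 − 0.0931) / 0.265 = 0.1719 / 0.265 ≈ 0.6487

PN ≈ 0.649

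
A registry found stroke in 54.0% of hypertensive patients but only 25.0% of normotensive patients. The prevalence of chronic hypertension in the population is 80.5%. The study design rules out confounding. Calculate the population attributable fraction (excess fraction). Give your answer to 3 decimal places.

PAF ≈ 0.483

p₁ = 0.54, p₀ = 0.25.
Overall risk P(Y=1) = π·p₁ + (1−π)·p₀ = 0.805×0.54 + 0.195×0.25 = 0.48345.
Under exogeneity, PAF = [P(Y=1) − p₀] / P(Y=1).
PAF = (0.48345 − 0.25) / 0.48345 ≈ 0.4829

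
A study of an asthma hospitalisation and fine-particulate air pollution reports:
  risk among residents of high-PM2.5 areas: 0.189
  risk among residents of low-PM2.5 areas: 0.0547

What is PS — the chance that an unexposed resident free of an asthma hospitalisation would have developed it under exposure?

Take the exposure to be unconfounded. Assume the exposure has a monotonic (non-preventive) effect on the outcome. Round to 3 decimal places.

PS ≈ 0.142

Let p₁ = 0.189, p₀ = 0.0547.
Under exogeneity and monotonicity, PS = (p₁ − p₀) / (1 − p₀).
PS = (0.189 − 0.0547) / (1 − 0.0547) = 0.1343 / 0.9453 ≈ 0.1421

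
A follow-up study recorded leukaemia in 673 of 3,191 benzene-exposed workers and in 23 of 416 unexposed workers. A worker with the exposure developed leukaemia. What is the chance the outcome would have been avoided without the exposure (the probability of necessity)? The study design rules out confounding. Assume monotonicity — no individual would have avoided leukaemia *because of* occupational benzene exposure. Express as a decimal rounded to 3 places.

PN ≈ 0.738

p₁ = P(outcome | exposed) = 673/3191 = 0.21091
p₀ = P(outcome | unexposed) = 23/416 = 0.055288
Under exogeneity and monotonicity, PN = (p₁ − p₀) / p₁.
PN = (0.21091 − 0.055288) / 0.21091 = 0.15562 / 0.21091 ≈ 0.7379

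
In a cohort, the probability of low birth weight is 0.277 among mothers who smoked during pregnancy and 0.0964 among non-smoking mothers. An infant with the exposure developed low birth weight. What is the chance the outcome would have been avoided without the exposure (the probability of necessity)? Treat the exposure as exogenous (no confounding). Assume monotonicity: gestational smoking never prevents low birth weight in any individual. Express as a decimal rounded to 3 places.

Let p₁ = 0.277, p₀ = 0.0964.
Under exogeneity and monotonicity, PN = (p₁ − p₀) / p₁.
PN = (0.277 − 0.0964) / 0.277 = 0.1806 / 0.277 ≈ 0.6520

PN ≈ 0.652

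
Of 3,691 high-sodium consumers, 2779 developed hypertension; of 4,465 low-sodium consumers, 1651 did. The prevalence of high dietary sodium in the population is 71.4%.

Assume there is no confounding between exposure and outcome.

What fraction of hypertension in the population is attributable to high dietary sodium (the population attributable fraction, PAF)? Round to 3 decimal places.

PAF ≈ 0.425

p₁ = P(outcome | exposed) = 2779/3691 = 0.75291
p₀ = P(outcome | unexposed) = 1651/4465 = 0.36976
Overall risk P(Y=1) = π·p₁ + (1−π)·p₀ = 0.714×0.75291 + 0.286×0.36976 = 0.64333.
Under exogeneity, PAF = [P(Y=1) − p₀] / P(Y=1).
PAF = (0.64333 − 0.36976) / 0.64333 ≈ 0.4252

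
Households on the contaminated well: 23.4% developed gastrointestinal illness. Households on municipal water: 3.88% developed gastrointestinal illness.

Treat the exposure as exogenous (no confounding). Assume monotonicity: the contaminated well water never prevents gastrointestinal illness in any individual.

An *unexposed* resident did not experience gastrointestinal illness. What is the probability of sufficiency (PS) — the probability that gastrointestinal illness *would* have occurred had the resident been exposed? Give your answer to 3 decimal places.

PS ≈ 0.203

p₁ = 0.234, p₀ = 0.0388.
Under exogeneity and monotonicity, PS = (p₁ − p₀) / (1 − p₀).
PS = (0.234 − 0.0388) / (1 − 0.0388) = 0.1952 / 0.9612 ≈ 0.2031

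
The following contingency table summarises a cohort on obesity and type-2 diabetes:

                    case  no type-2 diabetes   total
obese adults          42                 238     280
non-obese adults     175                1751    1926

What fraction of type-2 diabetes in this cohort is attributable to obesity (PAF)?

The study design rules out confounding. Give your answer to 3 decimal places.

PAF ≈ 0.076

p₁ = P(outcome | exposed) = 42/280 = 0.15
p₀ = P(outcome | unexposed) = 175/1926 = 0.090862
Exposure prevalence π = 280/2206 = 0.12693; overall risk P(Y=1) = 0.098368.
Under exogeneity, PAF = [P(Y=1) − p₀]/P(Y=1).
PAF = (0.098368 − 0.090862) / 0.098368 ≈ 0.0763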